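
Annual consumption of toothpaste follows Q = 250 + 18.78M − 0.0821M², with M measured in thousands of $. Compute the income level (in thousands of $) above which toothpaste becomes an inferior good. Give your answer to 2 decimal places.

114.37

dQ/dM = 18.78 − 0.1642M.
The good is inferior where dQ/dM < 0. Setting dQ/dM = 0 gives M = 18.78 / 0.1642 = 114.37.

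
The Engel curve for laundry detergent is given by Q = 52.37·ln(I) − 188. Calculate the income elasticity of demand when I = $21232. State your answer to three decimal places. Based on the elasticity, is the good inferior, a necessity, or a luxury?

0.157 (necessity)

At I = 21232: Q = 333.776.
dQ/dI = 52.37/I = 0.00246656 at this income.
η = (dQ/dI)·(I/Q) = 0.00246656 × (21232/333.776) = 0.157.
Since 0 < η < 1, the good is a necessity.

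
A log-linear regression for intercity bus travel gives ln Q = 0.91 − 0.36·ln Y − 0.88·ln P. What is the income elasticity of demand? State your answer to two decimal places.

-0.36

In a log-linear demand, the coefficient on ln Y is the income elasticity.
So η = -0.36.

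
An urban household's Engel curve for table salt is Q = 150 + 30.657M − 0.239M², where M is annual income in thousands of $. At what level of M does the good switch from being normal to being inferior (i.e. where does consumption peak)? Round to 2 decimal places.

64.14

dQ/dM = 30.657 − 0.478M.
The good is inferior where dQ/dM < 0. Setting dQ/dM = 0 gives M = 30.657 / 0.478 = 64.14.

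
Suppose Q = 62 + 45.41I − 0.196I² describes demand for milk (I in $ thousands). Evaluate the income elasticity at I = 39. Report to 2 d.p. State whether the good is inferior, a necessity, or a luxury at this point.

At I = 39: Q = 1534.8740.
dQ/dI = 45.41 − 0.392I = 30.12200.
η = (dQ/dI)·(I/Q) = 30.12200 × (39/1534.8740) = 0.77.
0 < η < 1 ⇒ necessity.

0.77 (necessity)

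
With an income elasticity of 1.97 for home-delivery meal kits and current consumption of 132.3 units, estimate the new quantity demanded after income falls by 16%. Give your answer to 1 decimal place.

90.6

%ΔQ ≈ η × %ΔI = 1.97 × (-16%) = -31.52%.
New Q ≈ 132.3 × (1 − 0.3152) = 90.6.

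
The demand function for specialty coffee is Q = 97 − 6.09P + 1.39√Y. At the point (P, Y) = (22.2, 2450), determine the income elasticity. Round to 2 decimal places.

At P = 22.2, Y = 2450: Q = 30.603.
Holding P constant, ∂Q/∂Y = 1.39/(2√Y) = 0.0140411.
η_Y = (∂Q/∂Y)·(Y/Q) = 0.0140411 × (2450/30.603) = 1.12.

1.12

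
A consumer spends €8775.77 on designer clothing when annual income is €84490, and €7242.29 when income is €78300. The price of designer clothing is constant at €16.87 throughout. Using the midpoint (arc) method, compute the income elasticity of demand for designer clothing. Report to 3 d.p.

With a constant price, Q₁ = 8775.77/16.87 = 520.200 and Q₂ = 7242.29/16.87 = 429.300 (equivalently, work directly with expenditure since P cancels).
Midpoint %ΔQ = (7242.29 − 8775.77)/8009.03 = -0.19147; midpoint %ΔI = (78300 − 84490)/81395 = -0.07605.
η = -0.19147 / -0.07605 = 2.518.

2.518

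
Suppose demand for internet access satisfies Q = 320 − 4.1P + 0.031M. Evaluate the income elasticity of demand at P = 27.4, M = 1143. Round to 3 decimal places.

0.146

At P = 27.4, M = 1143: Q = 243.093.
Holding P constant, ∂Q/∂M = 0.031.
η_M = (∂Q/∂M)·(M/Q) = 0.031 × (1143/243.093) = 0.146.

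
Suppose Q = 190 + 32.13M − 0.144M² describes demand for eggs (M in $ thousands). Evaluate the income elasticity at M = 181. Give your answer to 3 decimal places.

-2.810

At M = 181: Q = 1287.9460.
dQ/dM = 32.13 − 0.288M = -19.99800.
η = (dQ/dM)·(M/Q) = -19.99800 × (181/1287.9460) = -2.810.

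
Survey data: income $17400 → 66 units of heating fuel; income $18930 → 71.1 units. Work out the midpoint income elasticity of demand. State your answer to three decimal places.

ΔQ = 71.1 − 66 = 5.1; midpoint Q̄ = (66 + 71.1)/2 = 68.55.
ΔI = 18930 − 17400 = 1530; midpoint Ī = (17400 + 18930)/2 = 18165.
η = (ΔQ/Q̄) ÷ (ΔI/Ī) = (5.1/68.55) ÷ (1530/18165) = 0.883.

0.883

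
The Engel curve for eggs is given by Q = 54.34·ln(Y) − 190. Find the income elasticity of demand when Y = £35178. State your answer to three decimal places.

At Y = 35178: Q = 378.841.
dQ/dY = 54.34/Y = 0.00154472 at this income.
η = (dQ/dY)·(Y/Q) = 0.00154472 × (35178/378.841) = 0.143.

0.143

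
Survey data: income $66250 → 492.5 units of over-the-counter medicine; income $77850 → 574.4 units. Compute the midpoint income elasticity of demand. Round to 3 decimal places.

ΔQ = 574.4 − 492.5 = 81.9; midpoint Q̄ = (492.5 + 574.4)/2 = 533.45.
ΔI = 77850 − 66250 = 11600; midpoint Ī = (66250 + 77850)/2 = 72050.
η = (ΔQ/Q̄) ÷ (ΔI/Ī) = (81.9/533.45) ÷ (11600/72050) = 0.954.

0.954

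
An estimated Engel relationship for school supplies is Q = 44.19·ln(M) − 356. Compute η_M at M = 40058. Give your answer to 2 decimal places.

0.39

At M = 40058: Q = 112.329.
dQ/dM = 44.19/M = 0.00110315 at this income.
η = (dQ/dM)·(M/Q) = 0.00110315 × (40058/112.329) = 0.39.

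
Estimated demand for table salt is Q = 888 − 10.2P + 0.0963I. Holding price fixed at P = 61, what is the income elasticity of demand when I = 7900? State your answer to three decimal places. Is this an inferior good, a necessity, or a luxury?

At P = 61, I = 7900: Q = 1026.570.
Holding P constant, ∂Q/∂I = 0.0963.
η_I = (∂Q/∂I)·(I/Q) = 0.0963 × (7900/1026.570) = 0.741.
Since 0 < η < 1, this is a necessity.

0.741 (necessity)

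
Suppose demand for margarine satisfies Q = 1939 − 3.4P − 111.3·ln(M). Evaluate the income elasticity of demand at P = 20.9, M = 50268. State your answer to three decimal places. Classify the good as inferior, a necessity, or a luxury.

-0.168 (inferior good)

At P = 20.9, M = 50268: Q = 663.104.
Holding P constant, ∂Q/∂M = -111.3/M = -0.00221413.
η_M = (∂Q/∂M)·(M/Q) = -0.00221413 × (50268/663.104) = -0.168.
Since η < 0, this is an inferior good.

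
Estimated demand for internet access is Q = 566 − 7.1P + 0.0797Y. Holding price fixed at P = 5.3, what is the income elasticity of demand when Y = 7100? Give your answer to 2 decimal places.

At P = 5.3, Y = 7100: Q = 1094.240.
Holding P constant, ∂Q/∂Y = 0.0797.
η_Y = (∂Q/∂Y)·(Y/Q) = 0.0797 × (7100/1094.240) = 0.52.

0.52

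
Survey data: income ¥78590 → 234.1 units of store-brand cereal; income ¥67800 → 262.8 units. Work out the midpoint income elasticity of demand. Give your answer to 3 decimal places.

ΔQ = 262.8 − 234.1 = 28.7; midpoint Q̄ = (234.1 + 262.8)/2 = 248.45.
ΔI = 67800 − 78590 = -10790; midpoint Ī = (78590 + 67800)/2 = 73195.
η = (ΔQ/Q̄) ÷ (ΔI/Ī) = (28.7/248.45) ÷ (-10790/73195) = -0.784.

-0.784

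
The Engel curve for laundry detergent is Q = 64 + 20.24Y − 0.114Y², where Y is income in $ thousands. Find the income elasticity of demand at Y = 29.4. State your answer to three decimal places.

At Y = 29.4: Q = 560.5190.
dQ/dY = 20.24 − 0.228Y = 13.53680.
η = (dQ/dY)·(Y/Q) = 13.53680 × (29.4/560.5190) = 0.710.

0.710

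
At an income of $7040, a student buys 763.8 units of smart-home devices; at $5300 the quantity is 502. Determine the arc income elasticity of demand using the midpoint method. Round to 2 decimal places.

1.47

ΔQ = 502 − 763.8 = -261.8; midpoint Q̄ = (763.8 + 502)/2 = 632.9.
ΔI = 5300 − 7040 = -1740; midpoint Ī = (7040 + 5300)/2 = 6170.
η = (ΔQ/Q̄) ÷ (ΔI/Ī) = (-261.8/632.9) ÷ (-1740/6170) = 1.47.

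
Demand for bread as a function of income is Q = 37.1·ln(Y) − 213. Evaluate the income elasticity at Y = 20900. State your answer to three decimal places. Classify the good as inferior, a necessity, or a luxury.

0.238 (necessity)

At Y = 20900: Q = 156.052.
dQ/dY = 37.1/Y = 0.00177512 at this income.
η = (dQ/dY)·(Y/Q) = 0.00177512 × (20900/156.052) = 0.238.
Since 0 < η < 1, the good is a necessity.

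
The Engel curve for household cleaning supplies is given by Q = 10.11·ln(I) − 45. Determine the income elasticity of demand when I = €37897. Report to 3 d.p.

0.164

At I = 37897: Q = 61.586.
dQ/dI = 10.11/I = 0.000266776 at this income.
η = (dQ/dI)·(I/Q) = 0.000266776 × (37897/61.586) = 0.164.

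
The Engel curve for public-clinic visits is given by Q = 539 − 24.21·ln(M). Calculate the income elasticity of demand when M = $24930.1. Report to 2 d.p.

At M = 24930.1: Q = 293.902.
dQ/dM = -24.21/M = -0.000971115 at this income.
η = (dQ/dM)·(M/Q) = -0.000971115 × (24930.1/293.902) = -0.08.

-0.08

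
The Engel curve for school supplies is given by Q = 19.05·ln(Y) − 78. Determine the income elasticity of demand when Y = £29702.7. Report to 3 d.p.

0.161

At Y = 29702.7: Q = 118.196.
dQ/dY = 19.05/Y = 0.000641356 at this income.
η = (dQ/dY)·(Y/Q) = 0.000641356 × (29702.7/118.196) = 0.161.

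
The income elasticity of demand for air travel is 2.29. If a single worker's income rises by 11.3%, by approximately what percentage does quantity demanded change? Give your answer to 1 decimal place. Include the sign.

25.9%

%ΔQ ≈ η × %ΔI = 2.29 × 11.3% = 25.9%.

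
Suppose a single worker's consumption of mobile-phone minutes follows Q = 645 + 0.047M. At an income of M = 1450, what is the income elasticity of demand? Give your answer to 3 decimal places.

At M = 1450: Q = 713.150.
dQ/dM = 0.047.
η = (dQ/dM)·(M/Q) = 0.047 × (1450/713.150) = 0.096.

0.096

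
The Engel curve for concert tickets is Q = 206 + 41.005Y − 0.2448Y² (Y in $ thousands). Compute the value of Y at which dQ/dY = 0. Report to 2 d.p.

83.75

dQ/dY = 41.005 − 0.4896Y.
The good is inferior where dQ/dY < 0. Setting dQ/dY = 0 gives Y = 41.005 / 0.4896 = 83.75.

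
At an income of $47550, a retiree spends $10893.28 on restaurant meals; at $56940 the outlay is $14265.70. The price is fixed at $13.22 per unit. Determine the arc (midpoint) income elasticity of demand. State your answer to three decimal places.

With a constant price, Q₁ = 10893.28/13.22 = 824.000 and Q₂ = 14265.70/13.22 = 1079.100 (equivalently, work directly with expenditure since P cancels).
Midpoint %ΔQ = (14265.70 − 10893.28)/12579.49 = 0.26809; midpoint %ΔI = (56940 − 47550)/52245 = 0.17973.
η = 0.26809 / 0.17973 = 1.492.

1.492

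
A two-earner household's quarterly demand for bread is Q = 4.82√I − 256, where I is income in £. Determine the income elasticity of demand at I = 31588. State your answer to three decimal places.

0.713

At I = 31588: Q = 600.659.
dQ/dI = 4.82/(2√I) = 0.0135599 at this income.
η = (dQ/dI)·(I/Q) = 0.0135599 × (31588/600.659) = 0.713.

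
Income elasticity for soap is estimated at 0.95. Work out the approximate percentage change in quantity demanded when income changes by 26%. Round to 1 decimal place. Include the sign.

%ΔQ ≈ η × %ΔI = 0.95 × 26% = 24.7%.

24.7%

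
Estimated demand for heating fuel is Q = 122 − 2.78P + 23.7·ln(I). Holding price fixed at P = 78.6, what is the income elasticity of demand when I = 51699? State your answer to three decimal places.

0.147

At P = 78.6, I = 51699: Q = 160.713.
Holding P constant, ∂Q/∂I = 23.7/I = 0.000458423.
η_I = (∂Q/∂I)·(I/Q) = 0.000458423 × (51699/160.713) = 0.147.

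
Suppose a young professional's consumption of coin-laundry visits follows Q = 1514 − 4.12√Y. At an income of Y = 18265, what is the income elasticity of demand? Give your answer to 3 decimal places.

-0.291

At Y = 18265: Q = 957.190.
dQ/dY = -4.12/(2√Y) = -0.0152425 at this income.
η = (dQ/dY)·(Y/Q) = -0.0152425 × (18265/957.190) = -0.291.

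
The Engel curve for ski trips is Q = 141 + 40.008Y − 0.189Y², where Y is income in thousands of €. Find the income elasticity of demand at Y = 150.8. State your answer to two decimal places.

At Y = 150.8: Q = 1876.2254.
dQ/dY = 40.008 − 0.378Y = -16.99440.
η = (dQ/dY)·(Y/Q) = -16.99440 × (150.8/1876.2254) = -1.37.

-1.37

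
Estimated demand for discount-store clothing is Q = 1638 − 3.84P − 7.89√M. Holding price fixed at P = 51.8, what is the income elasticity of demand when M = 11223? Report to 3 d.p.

At P = 51.8, M = 11223: Q = 603.232.
Holding P constant, ∂Q/∂M = -7.89/(2√M) = -0.0372385.
η_M = (∂Q/∂M)·(M/Q) = -0.0372385 × (11223/603.232) = -0.693.

-0.693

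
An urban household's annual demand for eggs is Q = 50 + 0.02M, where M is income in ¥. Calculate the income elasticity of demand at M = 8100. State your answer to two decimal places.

At M = 8100: Q = 212.000.
dQ/dM = 0.02.
η = (dQ/dM)·(M/Q) = 0.02 × (8100/212.000) = 0.76.

0.76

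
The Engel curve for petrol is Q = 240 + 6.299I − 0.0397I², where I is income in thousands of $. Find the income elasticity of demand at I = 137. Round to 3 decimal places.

At I = 137: Q = 357.8337.
dQ/dI = 6.299 − 0.0794I = -4.57880.
η = (dQ/dI)·(I/Q) = -4.57880 × (137/357.8337) = -1.753.

-1.753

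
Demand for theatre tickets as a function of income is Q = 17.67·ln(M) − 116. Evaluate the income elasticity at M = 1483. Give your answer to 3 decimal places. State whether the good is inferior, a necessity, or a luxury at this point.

1.357 (luxury)

At M = 1483: Q = 13.023.
dQ/dM = 17.67/M = 0.011915 at this income.
η = (dQ/dM)·(M/Q) = 0.011915 × (1483/13.023) = 1.357.
Since η > 1, the good is a luxury.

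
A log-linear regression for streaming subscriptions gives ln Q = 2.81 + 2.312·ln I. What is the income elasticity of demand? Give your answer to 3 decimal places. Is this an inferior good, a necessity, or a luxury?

2.312 (luxury)

In a log-linear demand, the coefficient on ln I is the income elasticity.
So η = 2.312.
η > 1 ⇒ luxury.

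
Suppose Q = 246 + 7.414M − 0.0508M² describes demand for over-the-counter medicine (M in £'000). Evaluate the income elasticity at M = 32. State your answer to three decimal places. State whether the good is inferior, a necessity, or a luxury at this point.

At M = 32: Q = 431.2288.
dQ/dM = 7.414 − 0.1016M = 4.16280.
η = (dQ/dM)·(M/Q) = 4.16280 × (32/431.2288) = 0.309.
0 < η < 1 ⇒ necessity.

0.309 (necessity)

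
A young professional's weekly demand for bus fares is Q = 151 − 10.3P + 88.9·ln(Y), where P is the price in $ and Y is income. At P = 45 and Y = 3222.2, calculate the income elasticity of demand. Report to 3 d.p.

At P = 45, Y = 3222.2: Q = 405.618.
Holding P constant, ∂Q/∂Y = 88.9/Y = 0.0275898.
η_Y = (∂Q/∂Y)·(Y/Q) = 0.0275898 × (3222.2/405.618) = 0.219.

0.219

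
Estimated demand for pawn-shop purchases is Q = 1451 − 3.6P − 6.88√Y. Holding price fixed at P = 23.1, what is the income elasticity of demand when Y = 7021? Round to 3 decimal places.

At P = 23.1, Y = 7021: Q = 791.355.
Holding P constant, ∂Q/∂Y = -6.88/(2√Y) = -0.0410543.
η_Y = (∂Q/∂Y)·(Y/Q) = -0.0410543 × (7021/791.355) = -0.364.

-0.364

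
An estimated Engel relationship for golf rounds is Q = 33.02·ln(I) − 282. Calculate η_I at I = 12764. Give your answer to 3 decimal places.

At I = 12764: Q = 30.184.
dQ/dI = 33.02/I = 0.00258696 at this income.
η = (dQ/dI)·(I/Q) = 0.00258696 × (12764/30.184) = 1.094.

1.094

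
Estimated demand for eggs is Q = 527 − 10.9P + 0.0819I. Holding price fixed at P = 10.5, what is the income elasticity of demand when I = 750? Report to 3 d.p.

0.130

At P = 10.5, I = 750: Q = 473.975.
Holding P constant, ∂Q/∂I = 0.0819.
η_I = (∂Q/∂I)·(I/Q) = 0.0819 × (750/473.975) = 0.130.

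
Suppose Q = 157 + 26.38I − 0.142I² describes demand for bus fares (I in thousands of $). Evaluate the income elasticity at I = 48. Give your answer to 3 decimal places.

0.558

At I = 48: Q = 1096.0720.
dQ/dI = 26.38 − 0.284I = 12.74800.
η = (dQ/dI)·(I/Q) = 12.74800 × (48/1096.0720) = 0.558.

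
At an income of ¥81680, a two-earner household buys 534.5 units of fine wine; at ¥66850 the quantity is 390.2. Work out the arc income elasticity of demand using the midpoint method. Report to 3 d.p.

1.563

ΔQ = 390.2 − 534.5 = -144.3; midpoint Q̄ = (534.5 + 390.2)/2 = 462.35.
ΔI = 66850 − 81680 = -14830; midpoint Ī = (81680 + 66850)/2 = 74265.
η = (ΔQ/Q̄) ÷ (ΔI/Ī) = (-144.3/462.35) ÷ (-14830/74265) = 1.563.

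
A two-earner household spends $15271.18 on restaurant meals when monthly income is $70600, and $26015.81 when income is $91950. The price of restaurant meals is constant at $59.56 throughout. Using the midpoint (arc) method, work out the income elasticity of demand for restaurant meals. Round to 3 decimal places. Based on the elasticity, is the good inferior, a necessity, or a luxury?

1.981 (luxury)

With a constant price, Q₁ = 15271.18/59.56 = 256.400 and Q₂ = 26015.81/59.56 = 436.800 (equivalently, work directly with expenditure since P cancels).
Midpoint %ΔQ = (26015.81 − 15271.18)/20643.50 = 0.52049; midpoint %ΔI = (91950 − 70600)/81275 = 0.26269.
η = 0.52049 / 0.26269 = 1.981.
η > 1 ⇒ luxury.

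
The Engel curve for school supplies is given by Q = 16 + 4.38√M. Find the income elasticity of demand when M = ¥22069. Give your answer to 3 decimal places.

0.488

At M = 22069: Q = 666.677.
dQ/dM = 4.38/(2√M) = 0.0147419 at this income.
η = (dQ/dM)·(M/Q) = 0.0147419 × (22069/666.677) = 0.488.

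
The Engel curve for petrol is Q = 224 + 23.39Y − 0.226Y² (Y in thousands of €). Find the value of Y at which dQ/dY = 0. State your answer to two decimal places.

dQ/dY = 23.39 − 0.452Y.
The good is inferior where dQ/dY < 0. Setting dQ/dY = 0 gives Y = 23.39 / 0.452 = 51.75.

51.75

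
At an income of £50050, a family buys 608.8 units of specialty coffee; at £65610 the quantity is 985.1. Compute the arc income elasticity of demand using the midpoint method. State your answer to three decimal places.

ΔQ = 985.1 − 608.8 = 376.3; midpoint Q̄ = (608.8 + 985.1)/2 = 796.95.
ΔI = 65610 − 50050 = 15560; midpoint Ī = (50050 + 65610)/2 = 57830.
η = (ΔQ/Q̄) ÷ (ΔI/Ī) = (376.3/796.95) ÷ (15560/57830) = 1.755.

1.755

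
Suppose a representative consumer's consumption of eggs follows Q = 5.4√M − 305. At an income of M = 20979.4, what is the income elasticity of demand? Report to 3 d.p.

0.820

At M = 20979.4: Q = 477.150.
dQ/dM = 5.4/(2√M) = 0.0186409 at this income.
η = (dQ/dM)·(M/Q) = 0.0186409 × (20979.4/477.150) = 0.820.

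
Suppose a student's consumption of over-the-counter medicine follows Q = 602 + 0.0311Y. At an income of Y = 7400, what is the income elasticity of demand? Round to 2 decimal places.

0.28

At Y = 7400: Q = 832.140.
dQ/dY = 0.0311.
η = (dQ/dY)·(Y/Q) = 0.0311 × (7400/832.140) = 0.28.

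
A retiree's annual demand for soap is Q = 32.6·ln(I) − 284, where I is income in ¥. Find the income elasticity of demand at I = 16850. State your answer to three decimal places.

At I = 16850: Q = 33.267.
dQ/dI = 32.6/I = 0.00193472 at this income.
η = (dQ/dI)·(I/Q) = 0.00193472 × (16850/33.267) = 0.980.

0.980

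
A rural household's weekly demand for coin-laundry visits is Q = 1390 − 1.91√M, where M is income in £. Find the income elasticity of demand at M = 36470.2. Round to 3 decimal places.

At M = 36470.2: Q = 1025.244.
dQ/dM = -1.91/(2√M) = -0.00500074 at this income.
η = (dQ/dM)·(M/Q) = -0.00500074 × (36470.2/1025.244) = -0.178.

-0.178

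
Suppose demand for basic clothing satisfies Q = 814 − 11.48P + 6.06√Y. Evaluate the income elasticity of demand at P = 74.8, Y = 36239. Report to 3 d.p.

At P = 74.8, Y = 36239: Q = 1108.911.
Holding P constant, ∂Q/∂Y = 6.06/(2√Y) = 0.0159168.
η_Y = (∂Q/∂Y)·(Y/Q) = 0.0159168 × (36239/1108.911) = 0.520.

0.520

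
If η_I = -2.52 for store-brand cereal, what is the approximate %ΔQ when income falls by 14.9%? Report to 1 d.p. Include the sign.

37.5%

%ΔQ ≈ η × %ΔI = -2.52 × (-14.9%) = 37.5%.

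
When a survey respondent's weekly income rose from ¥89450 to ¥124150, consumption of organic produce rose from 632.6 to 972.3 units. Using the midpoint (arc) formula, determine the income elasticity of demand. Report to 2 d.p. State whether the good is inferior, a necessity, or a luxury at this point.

1.30 (luxury)

ΔQ = 972.3 − 632.6 = 339.7; midpoint Q̄ = (632.6 + 972.3)/2 = 802.45.
ΔI = 124150 − 89450 = 34700; midpoint Ī = (89450 + 124150)/2 = 106800.
η = (ΔQ/Q̄) ÷ (ΔI/Ī) = (339.7/802.45) ÷ (34700/106800) = 1.30.
η > 1 ⇒ luxury.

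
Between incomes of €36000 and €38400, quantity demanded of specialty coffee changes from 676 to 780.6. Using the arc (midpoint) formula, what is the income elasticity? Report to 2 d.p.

2.23

ΔQ = 780.6 − 676 = 104.6; midpoint Q̄ = (676 + 780.6)/2 = 728.3.
ΔI = 38400 − 36000 = 2400; midpoint Ī = (36000 + 38400)/2 = 37200.
η = (ΔQ/Q̄) ÷ (ΔI/Ī) = (104.6/728.3) ÷ (2400/37200) = 2.23.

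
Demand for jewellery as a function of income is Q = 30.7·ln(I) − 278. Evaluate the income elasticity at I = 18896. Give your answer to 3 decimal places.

At I = 18896: Q = 24.294.
dQ/dI = 30.7/I = 0.00162468 at this income.
η = (dQ/dI)·(I/Q) = 0.00162468 × (18896/24.294) = 1.264.

1.264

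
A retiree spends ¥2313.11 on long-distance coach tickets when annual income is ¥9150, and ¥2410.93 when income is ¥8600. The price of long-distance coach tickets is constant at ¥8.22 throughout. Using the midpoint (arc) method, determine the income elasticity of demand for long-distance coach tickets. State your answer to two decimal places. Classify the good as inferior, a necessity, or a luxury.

-0.67 (inferior good)

With a constant price, Q₁ = 2313.11/8.22 = 281.400 and Q₂ = 2410.93/8.22 = 293.300 (equivalently, work directly with expenditure since P cancels).
Midpoint %ΔQ = (2410.93 − 2313.11)/2362.02 = 0.04141; midpoint %ΔI = (8600 − 9150)/8875 = -0.06197.
η = 0.04141 / -0.06197 = -0.67.
η < 0 ⇒ inferior good.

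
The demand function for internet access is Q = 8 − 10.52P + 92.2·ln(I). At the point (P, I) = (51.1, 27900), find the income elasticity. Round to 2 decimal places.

0.22

At P = 51.1, I = 27900: Q = 414.222.
Holding P constant, ∂Q/∂I = 92.2/I = 0.00330466.
η_I = (∂Q/∂I)·(I/Q) = 0.00330466 × (27900/414.222) = 0.22.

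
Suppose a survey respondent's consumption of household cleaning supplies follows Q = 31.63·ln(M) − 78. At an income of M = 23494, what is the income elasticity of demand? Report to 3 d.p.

At M = 23494: Q = 240.340.
dQ/dM = 31.63/M = 0.0013463 at this income.
η = (dQ/dM)·(M/Q) = 0.0013463 × (23494/240.340) = 0.132.

0.132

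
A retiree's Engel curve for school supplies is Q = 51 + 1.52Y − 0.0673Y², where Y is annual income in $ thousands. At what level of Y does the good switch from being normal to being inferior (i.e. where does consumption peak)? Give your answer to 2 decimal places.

dQ/dY = 1.52 − 0.1346Y.
The good is inferior where dQ/dY < 0. Setting dQ/dY = 0 gives Y = 1.52 / 0.1346 = 11.29.

11.29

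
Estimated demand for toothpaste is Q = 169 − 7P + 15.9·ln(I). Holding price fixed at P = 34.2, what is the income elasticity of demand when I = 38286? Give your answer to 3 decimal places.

At P = 34.2, I = 38286: Q = 97.390.
Holding P constant, ∂Q/∂I = 15.9/I = 0.000415295.
η_I = (∂Q/∂I)·(I/Q) = 0.000415295 × (38286/97.390) = 0.163.

0.163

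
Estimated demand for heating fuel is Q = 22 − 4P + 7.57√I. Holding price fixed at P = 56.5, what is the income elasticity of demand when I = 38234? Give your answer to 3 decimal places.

0.580

At P = 56.5, I = 38234: Q = 1276.201.
Holding P constant, ∂Q/∂I = 7.57/(2√I) = 0.0193571.
η_I = (∂Q/∂I)·(I/Q) = 0.0193571 × (38234/1276.201) = 0.580.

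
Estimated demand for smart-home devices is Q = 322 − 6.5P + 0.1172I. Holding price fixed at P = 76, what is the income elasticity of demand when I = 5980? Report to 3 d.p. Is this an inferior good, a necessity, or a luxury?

1.325 (luxury)

At P = 76, I = 5980: Q = 528.856.
Holding P constant, ∂Q/∂I = 0.1172.
η_I = (∂Q/∂I)·(I/Q) = 0.1172 × (5980/528.856) = 1.325.
Since η > 1, this is a luxury.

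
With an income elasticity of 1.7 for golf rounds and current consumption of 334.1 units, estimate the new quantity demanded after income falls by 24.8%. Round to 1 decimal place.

193.2

%ΔQ ≈ η × %ΔI = 1.7 × (-24.8%) = -42.16%.
New Q ≈ 334.1 × (1 − 0.4216) = 193.2.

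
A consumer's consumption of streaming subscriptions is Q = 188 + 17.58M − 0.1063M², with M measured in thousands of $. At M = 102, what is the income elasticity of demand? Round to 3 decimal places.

-0.478

At M = 102: Q = 875.2148.
dQ/dM = 17.58 − 0.2126M = -4.10520.
η = (dQ/dM)·(M/Q) = -4.10520 × (102/875.2148) = -0.478.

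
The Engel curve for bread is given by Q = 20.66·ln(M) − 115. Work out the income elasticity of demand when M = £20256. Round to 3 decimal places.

0.230

At M = 20256: Q = 89.869.
dQ/dM = 20.66/M = 0.00101994 at this income.
η = (dQ/dM)·(M/Q) = 0.00101994 × (20256/89.869) = 0.230.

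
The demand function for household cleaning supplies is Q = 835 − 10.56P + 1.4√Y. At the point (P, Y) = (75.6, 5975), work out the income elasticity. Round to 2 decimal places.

At P = 75.6, Y = 5975: Q = 144.881.
Holding P constant, ∂Q/∂Y = 1.4/(2√Y) = 0.00905585.
η_Y = (∂Q/∂Y)·(Y/Q) = 0.00905585 × (5975/144.881) = 0.37.

0.37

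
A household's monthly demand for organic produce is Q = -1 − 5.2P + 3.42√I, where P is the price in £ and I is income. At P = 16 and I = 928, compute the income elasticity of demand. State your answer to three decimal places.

At P = 16, I = 928: Q = 19.984.
Holding P constant, ∂Q/∂I = 3.42/(2√I) = 0.0561335.
η_I = (∂Q/∂I)·(I/Q) = 0.0561335 × (928/19.984) = 2.607.

2.607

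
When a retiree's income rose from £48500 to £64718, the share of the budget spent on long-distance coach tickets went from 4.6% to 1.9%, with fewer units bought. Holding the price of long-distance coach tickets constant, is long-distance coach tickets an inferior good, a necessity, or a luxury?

Quantity demanded falls as income rises, so η < 0.

inferior good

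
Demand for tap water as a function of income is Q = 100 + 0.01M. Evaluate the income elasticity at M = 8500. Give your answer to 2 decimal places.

At M = 8500: Q = 185.000.
dQ/dM = 0.01.
η = (dQ/dM)·(M/Q) = 0.01 × (8500/185.000) = 0.46.

0.46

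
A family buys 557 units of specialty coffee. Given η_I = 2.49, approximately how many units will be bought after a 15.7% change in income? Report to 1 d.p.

774.7

%ΔQ ≈ η × %ΔI = 2.49 × 15.7% = 39.093%.
New Q ≈ 557 × (1 + 0.39093) = 774.7.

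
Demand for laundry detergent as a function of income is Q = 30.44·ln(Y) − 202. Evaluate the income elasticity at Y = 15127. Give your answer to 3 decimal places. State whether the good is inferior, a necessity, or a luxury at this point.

0.335 (necessity)

At Y = 15127: Q = 90.962.
dQ/dY = 30.44/Y = 0.0020123 at this income.
η = (dQ/dY)·(Y/Q) = 0.0020123 × (15127/90.962) = 0.335.
Since 0 < η < 1, the good is a necessity.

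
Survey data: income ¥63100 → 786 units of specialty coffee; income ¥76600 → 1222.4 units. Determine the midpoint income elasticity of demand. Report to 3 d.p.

2.249

ΔQ = 1222.4 − 786 = 436.4; midpoint Q̄ = (786 + 1222.4)/2 = 1004.2.
ΔI = 76600 − 63100 = 13500; midpoint Ī = (63100 + 76600)/2 = 69850.
η = (ΔQ/Q̄) ÷ (ΔI/Ī) = (436.4/1004.2) ÷ (13500/69850) = 2.249.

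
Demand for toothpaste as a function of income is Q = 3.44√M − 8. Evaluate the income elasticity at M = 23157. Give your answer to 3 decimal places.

0.508

At M = 23157: Q = 515.479.
dQ/dM = 3.44/(2√M) = 0.0113028 at this income.
η = (dQ/dM)·(M/Q) = 0.0113028 × (23157/515.479) = 0.508.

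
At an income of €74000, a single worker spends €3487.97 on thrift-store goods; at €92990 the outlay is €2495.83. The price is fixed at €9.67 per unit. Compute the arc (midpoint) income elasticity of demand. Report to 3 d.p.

With a constant price, Q₁ = 3487.97/9.67 = 360.700 and Q₂ = 2495.83/9.67 = 258.100 (equivalently, work directly with expenditure since P cancels).
Midpoint %ΔQ = (2495.83 − 3487.97)/2991.90 = -0.33161; midpoint %ΔI = (92990 − 74000)/83495 = 0.22744.
η = -0.33161 / 0.22744 = -1.458.

-1.458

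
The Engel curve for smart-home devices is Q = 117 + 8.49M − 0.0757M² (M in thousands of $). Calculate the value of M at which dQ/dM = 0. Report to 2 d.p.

dQ/dM = 8.49 − 0.1514M.
The good is inferior where dQ/dM < 0. Setting dQ/dM = 0 gives M = 8.49 / 0.1514 = 56.08.

56.08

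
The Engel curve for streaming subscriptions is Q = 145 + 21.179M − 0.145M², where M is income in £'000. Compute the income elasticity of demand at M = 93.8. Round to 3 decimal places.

-0.660

At M = 93.8: Q = 855.8164.
dQ/dM = 21.179 − 0.29M = -6.02300.
η = (dQ/dM)·(M/Q) = -6.02300 × (93.8/855.8164) = -0.660.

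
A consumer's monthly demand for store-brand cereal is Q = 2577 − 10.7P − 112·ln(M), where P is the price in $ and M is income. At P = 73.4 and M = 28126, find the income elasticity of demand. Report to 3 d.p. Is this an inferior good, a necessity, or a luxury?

-0.174 (inferior good)

At P = 73.4, M = 28126: Q = 644.242.
Holding P constant, ∂Q/∂M = -112/M = -0.00398208.
η_M = (∂Q/∂M)·(M/Q) = -0.00398208 × (28126/644.242) = -0.174.
Since η < 0, this is an inferior good.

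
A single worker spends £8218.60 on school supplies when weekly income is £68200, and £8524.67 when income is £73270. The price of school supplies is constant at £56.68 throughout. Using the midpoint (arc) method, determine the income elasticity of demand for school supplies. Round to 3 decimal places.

With a constant price, Q₁ = 8218.60/56.68 = 145.000 and Q₂ = 8524.67/56.68 = 150.400 (equivalently, work directly with expenditure since P cancels).
Midpoint %ΔQ = (8524.67 − 8218.60)/8371.64 = 0.03656; midpoint %ΔI = (73270 − 68200)/70735 = 0.07168.
η = 0.03656 / 0.07168 = 0.510.

0.510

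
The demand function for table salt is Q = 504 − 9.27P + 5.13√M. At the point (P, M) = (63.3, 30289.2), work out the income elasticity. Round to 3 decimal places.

0.551

At P = 63.3, M = 30289.2: Q = 810.024.
Holding P constant, ∂Q/∂M = 5.13/(2√M) = 0.0147382.
η_M = (∂Q/∂M)·(M/Q) = 0.0147382 × (30289.2/810.024) = 0.551.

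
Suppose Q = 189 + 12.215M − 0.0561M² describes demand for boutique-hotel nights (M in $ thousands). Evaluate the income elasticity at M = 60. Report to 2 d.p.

0.46

At M = 60: Q = 719.9400.
dQ/dM = 12.215 − 0.1122M = 5.48300.
η = (dQ/dM)·(M/Q) = 5.48300 × (60/719.9400) = 0.46.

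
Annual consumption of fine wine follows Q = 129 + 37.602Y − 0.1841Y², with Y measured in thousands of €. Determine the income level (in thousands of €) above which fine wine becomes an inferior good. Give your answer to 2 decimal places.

dQ/dY = 37.602 − 0.3682Y.
The good is inferior where dQ/dY < 0. Setting dQ/dY = 0 gives Y = 37.602 / 0.3682 = 102.12.

102.12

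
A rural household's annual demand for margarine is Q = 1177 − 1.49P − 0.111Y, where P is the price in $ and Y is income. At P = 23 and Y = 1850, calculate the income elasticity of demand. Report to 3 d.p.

At P = 23, Y = 1850: Q = 937.380.
Holding P constant, ∂Q/∂Y = −0.111.
η_Y = (∂Q/∂Y)·(Y/Q) = -0.111 × (1850/937.380) = -0.219.

-0.219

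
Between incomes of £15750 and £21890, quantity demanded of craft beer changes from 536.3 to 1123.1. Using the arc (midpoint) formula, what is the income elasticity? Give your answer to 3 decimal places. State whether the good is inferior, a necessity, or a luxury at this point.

ΔQ = 1123.1 − 536.3 = 586.8; midpoint Q̄ = (536.3 + 1123.1)/2 = 829.7.
ΔI = 21890 − 15750 = 6140; midpoint Ī = (15750 + 21890)/2 = 18820.
η = (ΔQ/Q̄) ÷ (ΔI/Ī) = (586.8/829.7) ÷ (6140/18820) = 2.168.
η > 1 ⇒ luxury.

2.168 (luxury)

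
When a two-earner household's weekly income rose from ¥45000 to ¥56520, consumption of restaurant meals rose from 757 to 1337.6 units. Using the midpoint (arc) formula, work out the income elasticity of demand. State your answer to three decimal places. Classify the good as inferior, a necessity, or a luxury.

2.443 (luxury)

ΔQ = 1337.6 − 757 = 580.6; midpoint Q̄ = (757 + 1337.6)/2 = 1047.3.
ΔI = 56520 − 45000 = 11520; midpoint Ī = (45000 + 56520)/2 = 50760.
η = (ΔQ/Q̄) ÷ (ΔI/Ī) = (580.6/1047.3) ÷ (11520/50760) = 2.443.
η > 1 ⇒ luxury.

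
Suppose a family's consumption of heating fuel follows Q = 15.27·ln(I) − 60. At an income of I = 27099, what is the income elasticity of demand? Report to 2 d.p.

0.16

At I = 27099: Q = 95.865.
dQ/dI = 15.27/I = 0.000563489 at this income.
η = (dQ/dI)·(I/Q) = 0.000563489 × (27099/95.865) = 0.16.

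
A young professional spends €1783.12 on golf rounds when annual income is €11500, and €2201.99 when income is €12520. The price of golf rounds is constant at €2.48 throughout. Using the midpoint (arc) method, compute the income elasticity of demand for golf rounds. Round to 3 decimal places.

2.475

With a constant price, Q₁ = 1783.12/2.48 = 719.000 and Q₂ = 2201.99/2.48 = 887.899 (equivalently, work directly with expenditure since P cancels).
Midpoint %ΔQ = (2201.99 − 1783.12)/1992.55 = 0.21022; midpoint %ΔI = (12520 − 11500)/12010 = 0.08493.
η = 0.21022 / 0.08493 = 2.475.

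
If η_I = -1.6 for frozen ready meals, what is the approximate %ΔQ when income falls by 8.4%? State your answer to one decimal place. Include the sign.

%ΔQ ≈ η × %ΔI = -1.6 × (-8.4%) = 13.4%.

13.4%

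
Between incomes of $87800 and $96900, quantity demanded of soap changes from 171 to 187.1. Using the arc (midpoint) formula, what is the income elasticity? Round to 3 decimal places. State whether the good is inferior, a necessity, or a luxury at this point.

ΔQ = 187.1 − 171 = 16.1; midpoint Q̄ = (171 + 187.1)/2 = 179.05.
ΔI = 96900 − 87800 = 9100; midpoint Ī = (87800 + 96900)/2 = 92350.
η = (ΔQ/Q̄) ÷ (ΔI/Ī) = (16.1/179.05) ÷ (9100/92350) = 0.913.
0 < η < 1 ⇒ necessity.

0.913 (necessity)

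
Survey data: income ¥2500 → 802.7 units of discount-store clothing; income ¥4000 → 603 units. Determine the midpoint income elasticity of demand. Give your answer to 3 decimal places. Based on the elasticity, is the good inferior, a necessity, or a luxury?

-0.616 (inferior good)

ΔQ = 603 − 802.7 = -199.7; midpoint Q̄ = (802.7 + 603)/2 = 702.85.
ΔI = 4000 − 2500 = 1500; midpoint Ī = (2500 + 4000)/2 = 3250.
η = (ΔQ/Q̄) ÷ (ΔI/Ī) = (-199.7/702.85) ÷ (1500/3250) = -0.616.
η < 0 ⇒ inferior good.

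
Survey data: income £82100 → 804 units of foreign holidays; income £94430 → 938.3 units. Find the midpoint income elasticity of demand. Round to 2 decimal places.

1.10

ΔQ = 938.3 − 804 = 134.3; midpoint Q̄ = (804 + 938.3)/2 = 871.15.
ΔI = 94430 − 82100 = 12330; midpoint Ī = (82100 + 94430)/2 = 88265.
η = (ΔQ/Q̄) ÷ (ΔI/Ī) = (134.3/871.15) ÷ (12330/88265) = 1.10.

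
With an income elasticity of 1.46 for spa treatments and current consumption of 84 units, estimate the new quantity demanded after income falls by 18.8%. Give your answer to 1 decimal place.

60.9

%ΔQ ≈ η × %ΔI = 1.46 × (-18.8%) = -27.448%.
New Q ≈ 84 × (1 − 0.27448) = 60.9.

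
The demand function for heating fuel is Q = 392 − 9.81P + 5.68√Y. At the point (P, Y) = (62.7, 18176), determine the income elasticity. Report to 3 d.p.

0.706

At P = 62.7, Y = 18176: Q = 542.681.
Holding P constant, ∂Q/∂Y = 5.68/(2√Y) = 0.0210654.
η_Y = (∂Q/∂Y)·(Y/Q) = 0.0210654 × (18176/542.681) = 0.706.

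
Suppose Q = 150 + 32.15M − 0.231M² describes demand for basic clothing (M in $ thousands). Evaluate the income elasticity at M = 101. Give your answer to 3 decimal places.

-1.408

At M = 101: Q = 1040.7190.
dQ/dM = 32.15 − 0.462M = -14.51200.
η = (dQ/dM)·(M/Q) = -14.51200 × (101/1040.7190) = -1.408.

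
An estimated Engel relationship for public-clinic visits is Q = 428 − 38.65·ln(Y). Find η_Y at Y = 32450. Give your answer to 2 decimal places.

At Y = 32450: Q = 26.525.
dQ/dY = -38.65/Y = -0.00119106 at this income.
η = (dQ/dY)·(Y/Q) = -0.00119106 × (32450/26.525) = -1.46.

-1.46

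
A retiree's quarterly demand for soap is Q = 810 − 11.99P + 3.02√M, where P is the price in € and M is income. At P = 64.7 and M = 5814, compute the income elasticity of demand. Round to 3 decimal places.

At P = 64.7, M = 5814: Q = 264.521.
Holding P constant, ∂Q/∂M = 3.02/(2√M) = 0.0198034.
η_M = (∂Q/∂M)·(M/Q) = 0.0198034 × (5814/264.521) = 0.435.

0.435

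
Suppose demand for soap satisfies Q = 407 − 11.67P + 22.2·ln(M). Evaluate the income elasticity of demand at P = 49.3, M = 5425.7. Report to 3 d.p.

0.984

At P = 49.3, M = 5425.7: Q = 22.565.
Holding P constant, ∂Q/∂M = 22.2/M = 0.00409164.
η_M = (∂Q/∂M)·(M/Q) = 0.00409164 × (5425.7/22.565) = 0.984.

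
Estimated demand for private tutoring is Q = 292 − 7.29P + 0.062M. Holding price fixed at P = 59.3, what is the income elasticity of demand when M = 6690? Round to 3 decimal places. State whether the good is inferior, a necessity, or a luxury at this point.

1.511 (luxury)

At P = 59.3, M = 6690: Q = 274.483.
Holding P constant, ∂Q/∂M = 0.062.
η_M = (∂Q/∂M)·(M/Q) = 0.062 × (6690/274.483) = 1.511.
Since η > 1, this is a luxury.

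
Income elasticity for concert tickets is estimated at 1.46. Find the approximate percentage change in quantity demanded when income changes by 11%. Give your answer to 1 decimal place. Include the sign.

%ΔQ ≈ η × %ΔI = 1.46 × 11% = 16.1%.

16.1%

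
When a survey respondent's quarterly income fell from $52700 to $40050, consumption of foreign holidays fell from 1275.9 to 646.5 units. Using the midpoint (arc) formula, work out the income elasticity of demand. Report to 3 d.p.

2.401

ΔQ = 646.5 − 1275.9 = -629.4; midpoint Q̄ = (1275.9 + 646.5)/2 = 961.2.
ΔI = 40050 − 52700 = -12650; midpoint Ī = (52700 + 40050)/2 = 46375.
η = (ΔQ/Q̄) ÷ (ΔI/Ī) = (-629.4/961.2) ÷ (-12650/46375) = 2.401.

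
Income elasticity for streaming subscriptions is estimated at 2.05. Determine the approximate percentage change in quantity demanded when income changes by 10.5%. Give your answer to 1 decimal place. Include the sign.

21.5%

%ΔQ ≈ η × %ΔI = 2.05 × 10.5% = 21.5%.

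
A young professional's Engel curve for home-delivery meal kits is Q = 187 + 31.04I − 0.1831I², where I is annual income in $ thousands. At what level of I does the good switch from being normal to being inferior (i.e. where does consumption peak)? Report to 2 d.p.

84.76

dQ/dI = 31.04 − 0.3662I.
The good is inferior where dQ/dI < 0. Setting dQ/dI = 0 gives I = 31.04 / 0.3662 = 84.76.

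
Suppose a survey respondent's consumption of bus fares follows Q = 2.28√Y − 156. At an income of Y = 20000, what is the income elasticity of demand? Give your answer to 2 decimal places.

At Y = 20000: Q = 166.441.
dQ/dY = 2.28/(2√Y) = 0.00806102 at this income.
η = (dQ/dY)·(Y/Q) = 0.00806102 × (20000/166.441) = 0.97.

0.97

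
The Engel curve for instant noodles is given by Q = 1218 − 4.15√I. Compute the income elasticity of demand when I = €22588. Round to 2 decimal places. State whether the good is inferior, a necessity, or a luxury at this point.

At I = 22588: Q = 594.284.
dQ/dI = -4.15/(2√I) = -0.0138064 at this income.
η = (dQ/dI)·(I/Q) = -0.0138064 × (22588/594.284) = -0.52.
Since η < 0, the good is an inferior good.

-0.52 (inferior good)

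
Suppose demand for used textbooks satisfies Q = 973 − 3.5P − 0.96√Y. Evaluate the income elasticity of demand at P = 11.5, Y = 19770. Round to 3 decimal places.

-0.085

At P = 11.5, Y = 19770: Q = 797.768.
Holding P constant, ∂Q/∂Y = -0.96/(2√Y) = -0.0034138.
η_Y = (∂Q/∂Y)·(Y/Q) = -0.0034138 × (19770/797.768) = -0.085.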